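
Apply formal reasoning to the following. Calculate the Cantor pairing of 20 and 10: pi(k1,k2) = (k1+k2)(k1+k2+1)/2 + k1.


k1 + k2 = 30
(k1+k2)(k1+k2+1)/2 = 30 * 31 / 2 = 465
pi = 465 + 20 = 485

485


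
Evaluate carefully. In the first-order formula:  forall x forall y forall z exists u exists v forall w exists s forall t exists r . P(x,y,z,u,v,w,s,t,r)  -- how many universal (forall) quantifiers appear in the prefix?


Quantifier prefix: forall x forall y forall z exists u exists v forall w exists s forall t exists r
Mark each quantifier type:
  U U U E E U E U E
Universal count = 5, Existential count = 4
Asked for universal (forall) quantifiers: 5

5


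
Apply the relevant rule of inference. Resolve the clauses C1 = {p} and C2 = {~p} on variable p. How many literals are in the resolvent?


Remove p from C1 and ~p from C2.
C1 remainder: {}
C2 remainder: {}
Union (resolvent): {} (empty clause)
Resolvent has 0 literal(s).

0


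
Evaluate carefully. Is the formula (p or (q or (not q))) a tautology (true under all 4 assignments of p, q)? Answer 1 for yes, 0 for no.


Check all 4 assignments:
p=0, q=0: 1
p=0, q=1: 1
p=1, q=0: 1
p=1, q=1: 1
Satisfying count = 4/4.
Tautology iff count = 4: yes.

1


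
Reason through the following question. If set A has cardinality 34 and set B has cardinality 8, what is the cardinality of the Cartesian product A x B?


The Cartesian product A x B contains all ordered pairs (a, b).
|A x B| = |A| * |B| = 34 * 8 = 272

272


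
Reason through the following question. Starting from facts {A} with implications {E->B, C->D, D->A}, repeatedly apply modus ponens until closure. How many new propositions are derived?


Initial facts: {A}
Apply modus ponens to closure:
  (no implication fires)
Final known: {A}
New propositions: {(none)}
Count = 0

0


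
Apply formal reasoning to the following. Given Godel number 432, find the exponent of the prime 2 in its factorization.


Factorize 432 by dividing by 2 repeatedly.
Division steps: 2 divides 432 exactly 4 time(s).
Exponent of 2 = 4

4


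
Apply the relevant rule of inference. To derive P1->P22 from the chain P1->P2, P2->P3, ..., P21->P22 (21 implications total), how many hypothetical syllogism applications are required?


With 21 implications in a chain connecting 22 propositions:
P1->P2, P2->P3, ..., P21->P22
Steps needed = (number of implications) - 1 = 21 - 1 = 20

20


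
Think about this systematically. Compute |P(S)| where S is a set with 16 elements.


The power set of a set with n elements has 2^n elements.
|P(S)| = 2^16 = 65536

65536


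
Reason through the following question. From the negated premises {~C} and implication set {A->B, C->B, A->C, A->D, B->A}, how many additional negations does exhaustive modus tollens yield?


Initial negated facts: {~C}
Apply modus tollens to closure:
  ~C and A->C  =>  ~A
  ~A and B->A  =>  ~B
Final negated: {~A, ~B, ~C}
New negations: {~A, ~B}
Count = 2

2


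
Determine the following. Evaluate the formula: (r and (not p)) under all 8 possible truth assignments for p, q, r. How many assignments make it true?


Check all 8 assignments:
p=0, q=0, r=0: 0
p=0, q=0, r=1: 1
p=0, q=1, r=0: 0
p=0, q=1, r=1: 1
p=1, q=0, r=0: 0
p=1, q=0, r=1: 0
p=1, q=1, r=0: 0
p=1, q=1, r=1: 0
Count of True = 2

2


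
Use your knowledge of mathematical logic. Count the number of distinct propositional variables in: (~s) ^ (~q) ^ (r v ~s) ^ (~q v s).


Identify each variable that appears in the formula.
Variables found: q, r, s
Count = 3

3


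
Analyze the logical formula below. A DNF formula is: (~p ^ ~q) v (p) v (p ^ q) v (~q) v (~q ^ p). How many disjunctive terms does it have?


A DNF formula is a disjunction of terms (conjunctions).
Terms are separated by v.
Counting the disjuncts: 5 terms.

5


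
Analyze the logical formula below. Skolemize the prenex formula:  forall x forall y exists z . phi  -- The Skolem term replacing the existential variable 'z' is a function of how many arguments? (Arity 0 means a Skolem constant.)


Quantifier prefix: forall x forall y exists z
'z' is existentially quantified at position 3.
Universal variables preceding it: x, y
Skolem function arity = 2

2


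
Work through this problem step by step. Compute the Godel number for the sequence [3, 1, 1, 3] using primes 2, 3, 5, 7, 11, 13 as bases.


Encode each element as an exponent of the corresponding prime:
  2^3 = 8
  3^1 = 3
  5^1 = 5
  7^3 = 343
Product = 8 * 3 * 5 * 343 = 41160

41160


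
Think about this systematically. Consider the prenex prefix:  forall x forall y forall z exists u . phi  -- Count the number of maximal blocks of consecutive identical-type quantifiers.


Quantifier-type sequence: A A A E  (A=forall, E=exists)
Group into maximal same-type runs:
  Ax3 | Ex1
Number of blocks = 2

2


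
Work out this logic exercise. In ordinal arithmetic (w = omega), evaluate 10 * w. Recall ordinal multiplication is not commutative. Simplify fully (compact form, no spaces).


Compute 10 * w.
Ordinal * is associative and left-distributive over +, but NOT commutative; for finite n>1, n*w = w but w*n stays w*n.
For finite n>0, n * w = sup{n*k : k<w} = w. So 10 * w = w.
Result = w

w


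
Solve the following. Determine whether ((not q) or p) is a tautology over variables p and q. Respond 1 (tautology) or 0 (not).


Check all 4 assignments:
p=0, q=0: 1
p=0, q=1: 0
p=1, q=0: 1
p=1, q=1: 1
Satisfying count = 3/4.
Tautology iff count = 4: no.

0


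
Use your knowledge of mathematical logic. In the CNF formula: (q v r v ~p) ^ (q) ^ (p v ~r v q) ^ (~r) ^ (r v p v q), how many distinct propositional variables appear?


Identify each variable that appears in the formula.
Variables found: p, q, r
Count = 3

3


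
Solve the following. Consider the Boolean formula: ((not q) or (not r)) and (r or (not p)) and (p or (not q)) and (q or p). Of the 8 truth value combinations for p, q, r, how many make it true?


Evaluate all 8 assignments for p, q, r:
p=0, q=0, r=0: 0
p=0, q=0, r=1: 0
p=0, q=1, r=0: 0
p=0, q=1, r=1: 0
p=1, q=0, r=0: 0
p=1, q=0, r=1: 1
p=1, q=1, r=0: 0
p=1, q=1, r=1: 0
Satisfying count = 1

1


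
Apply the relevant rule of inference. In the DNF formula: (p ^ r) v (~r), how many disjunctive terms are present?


A DNF formula is a disjunction of terms (conjunctions).
Terms are separated by v.
Counting the disjuncts: 2 terms.

2


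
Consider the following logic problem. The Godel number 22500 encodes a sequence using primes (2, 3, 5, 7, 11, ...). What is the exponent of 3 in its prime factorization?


Factorize 22500 by dividing by 3 repeatedly.
Division steps: 3 divides 22500 exactly 2 time(s).
Exponent of 3 = 2

2


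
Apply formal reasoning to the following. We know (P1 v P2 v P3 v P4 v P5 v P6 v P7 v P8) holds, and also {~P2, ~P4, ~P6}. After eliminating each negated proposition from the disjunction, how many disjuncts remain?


Original disjuncts (8): P1, P2, P3, P4, P5, P6, P7, P8
Negated (eliminate): ~P2, ~P4, ~P6
Remaining disjuncts: P1, P3, P5, P7, P8
Count = 8 - 3 = 5

5


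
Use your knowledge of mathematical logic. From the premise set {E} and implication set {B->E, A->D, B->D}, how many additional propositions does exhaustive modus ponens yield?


Initial facts: {E}
Apply modus ponens to closure:
  (no implication fires)
Final known: {E}
New propositions: {(none)}
Count = 0

0


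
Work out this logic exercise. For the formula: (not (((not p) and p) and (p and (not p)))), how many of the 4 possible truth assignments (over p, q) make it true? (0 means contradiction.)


Check all 4 assignments:
p=0, q=0: 1
p=0, q=1: 1
p=1, q=0: 1
p=1, q=1: 1
Count of True = 4

4


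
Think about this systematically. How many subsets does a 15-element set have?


The power set of a set with n elements has 2^n elements.
|P(S)| = 2^15 = 32768

32768


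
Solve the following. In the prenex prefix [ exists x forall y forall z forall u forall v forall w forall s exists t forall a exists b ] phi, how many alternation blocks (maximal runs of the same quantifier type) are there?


Quantifier-type sequence: E A A A A A A E A E  (A=forall, E=exists)
Group into maximal same-type runs:
  Ex1 | Ax6 | Ex1 | Ax1 | Ex1
Number of blocks = 5

5


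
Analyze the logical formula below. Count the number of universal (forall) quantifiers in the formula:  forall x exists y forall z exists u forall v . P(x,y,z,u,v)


Quantifier prefix: forall x exists y forall z exists u forall v
Mark each quantifier type:
  U E U E U
Universal count = 3, Existential count = 2
Asked for universal (forall) quantifiers: 3

3


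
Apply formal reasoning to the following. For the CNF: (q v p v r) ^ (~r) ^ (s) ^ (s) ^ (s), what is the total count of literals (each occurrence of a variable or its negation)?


Counting literals in each clause:
Clause 1: 3 literal(s)
Clause 2: 1 literal(s)
Clause 3: 1 literal(s)
Clause 4: 1 literal(s)
Clause 5: 1 literal(s)
Total = 7

7


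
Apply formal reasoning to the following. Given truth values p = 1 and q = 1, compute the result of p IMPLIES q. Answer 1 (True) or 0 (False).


p = 1, q = 1
Operation: p IMPLIES q
Evaluate: 1 IMPLIES 1 = 1

1


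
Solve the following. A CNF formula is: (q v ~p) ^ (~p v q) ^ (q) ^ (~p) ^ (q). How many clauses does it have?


A CNF formula is a conjunction of clauses.
Clauses are separated by ^.
Counting the conjuncts: 5 clauses.

5


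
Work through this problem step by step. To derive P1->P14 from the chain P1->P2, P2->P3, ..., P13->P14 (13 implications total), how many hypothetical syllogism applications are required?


With 13 implications in a chain connecting 14 propositions:
P1->P2, P2->P3, ..., P13->P14
Steps needed = (number of implications) - 1 = 13 - 1 = 12

12


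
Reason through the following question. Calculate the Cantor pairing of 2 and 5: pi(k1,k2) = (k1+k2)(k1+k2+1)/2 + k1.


k1 + k2 = 7
(k1+k2)(k1+k2+1)/2 = 7 * 8 / 2 = 28
pi = 28 + 2 = 30

30


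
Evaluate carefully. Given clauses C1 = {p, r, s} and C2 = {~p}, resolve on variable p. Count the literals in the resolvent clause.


Remove p from C1 and ~p from C2.
C1 remainder: {r, s}
C2 remainder: {}
Union (resolvent): {r, s}
Resolvent has 2 literal(s).

2


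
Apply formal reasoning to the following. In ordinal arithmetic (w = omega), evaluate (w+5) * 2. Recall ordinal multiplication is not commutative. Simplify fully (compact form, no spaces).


Compute (w+5) * 2.
Ordinal * is associative and left-distributive over +, but NOT commutative; for finite n>1, n*w = w but w*n stays w*n.
(w+5) * 2 = (w+5) repeated 2 times. Each intermediate +5 is absorbed by the following w; only the last survives: w*2+5.
Result = w*2+5

w*2+5


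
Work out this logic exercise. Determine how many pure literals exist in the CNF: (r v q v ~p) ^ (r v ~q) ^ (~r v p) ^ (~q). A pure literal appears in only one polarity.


Check each variable for pure literal status:
p: mixed (not pure)
q: mixed (not pure)
r: mixed (not pure)
Pure literal count = 0

0


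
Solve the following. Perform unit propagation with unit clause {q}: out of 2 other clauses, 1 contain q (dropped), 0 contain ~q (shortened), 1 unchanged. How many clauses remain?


Satisfied (removed): 1
Shortened (remain): 0
Unchanged (remain): 1
Remaining = 0 + 1 = 1

1


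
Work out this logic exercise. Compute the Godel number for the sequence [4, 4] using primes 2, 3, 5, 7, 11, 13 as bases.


Encode each element as an exponent of the corresponding prime:
  2^4 = 16
  3^4 = 81
Product = 16 * 81 = 1296

1296


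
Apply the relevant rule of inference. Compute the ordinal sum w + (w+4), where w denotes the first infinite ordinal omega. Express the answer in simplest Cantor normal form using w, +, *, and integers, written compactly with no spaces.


Compute w + (w+4).
Ordinal + is associative but NOT commutative; for finite n>0, n + w = w but w + n stays w+n.
w + (w+4) = (w+w) + 4 = w*2+4.
Result = w*2+4

w*2+4


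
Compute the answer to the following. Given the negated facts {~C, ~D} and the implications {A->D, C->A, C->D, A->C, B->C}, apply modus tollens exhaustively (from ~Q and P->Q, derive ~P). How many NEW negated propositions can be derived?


Initial negated facts: {~C, ~D}
Apply modus tollens to closure:
  ~D and A->D  =>  ~A
  ~C and B->C  =>  ~B
Final negated: {~A, ~B, ~C, ~D}
New negations: {~A, ~B}
Count = 2

2


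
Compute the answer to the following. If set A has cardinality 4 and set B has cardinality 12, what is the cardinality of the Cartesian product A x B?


The Cartesian product A x B contains all ordered pairs (a, b).
|A x B| = |A| * |B| = 4 * 12 = 48

48


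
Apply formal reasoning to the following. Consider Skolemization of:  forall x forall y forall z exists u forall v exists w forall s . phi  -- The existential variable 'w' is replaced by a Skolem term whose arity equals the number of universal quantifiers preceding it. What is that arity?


Quantifier prefix: forall x forall y forall z exists u forall v exists w forall s
'w' is existentially quantified at position 6.
Universal variables preceding it: x, y, z, v
Skolem function arity = 4

4


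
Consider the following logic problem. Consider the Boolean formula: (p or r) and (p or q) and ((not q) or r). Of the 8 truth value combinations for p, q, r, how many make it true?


Evaluate all 8 assignments for p, q, r:
p=0, q=0, r=0: 0
p=0, q=0, r=1: 0
p=0, q=1, r=0: 0
p=0, q=1, r=1: 1
p=1, q=0, r=0: 1
p=1, q=0, r=1: 1
p=1, q=1, r=0: 0
p=1, q=1, r=1: 1
Satisfying count = 4

4


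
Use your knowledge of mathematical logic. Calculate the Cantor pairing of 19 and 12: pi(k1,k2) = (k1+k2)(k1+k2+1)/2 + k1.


k1 + k2 = 31
(k1+k2)(k1+k2+1)/2 = 31 * 32 / 2 = 496
pi = 496 + 19 = 515

515


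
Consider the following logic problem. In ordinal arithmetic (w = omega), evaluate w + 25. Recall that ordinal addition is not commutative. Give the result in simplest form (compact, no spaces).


Compute w + 25.
Ordinal + is associative but NOT commutative; for finite n>0, n + w = w but w + n stays w+n.
w + 25 is already in normal form (a successor ordinal beyond w).
Result = w+25

w+25


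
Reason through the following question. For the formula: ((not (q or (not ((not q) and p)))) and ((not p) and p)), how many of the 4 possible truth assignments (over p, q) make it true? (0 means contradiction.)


Check all 4 assignments:
p=0, q=0: 0
p=0, q=1: 0
p=1, q=0: 0
p=1, q=1: 0
Count of True = 0

0


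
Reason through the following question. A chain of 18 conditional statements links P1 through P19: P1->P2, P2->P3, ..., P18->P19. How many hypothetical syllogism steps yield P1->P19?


With 18 implications in a chain connecting 19 propositions:
P1->P2, P2->P3, ..., P18->P19
Steps needed = (number of implications) - 1 = 18 - 1 = 17

17


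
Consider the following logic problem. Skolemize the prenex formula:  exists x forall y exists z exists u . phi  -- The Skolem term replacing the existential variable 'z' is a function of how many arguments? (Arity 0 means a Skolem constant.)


Quantifier prefix: exists x forall y exists z exists u
'z' is existentially quantified at position 3.
Universal variables preceding it: y
Skolem function arity = 1

1


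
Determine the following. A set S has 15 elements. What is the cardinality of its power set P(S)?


The power set of a set with n elements has 2^n elements.
|P(S)| = 2^15 = 32768

32768


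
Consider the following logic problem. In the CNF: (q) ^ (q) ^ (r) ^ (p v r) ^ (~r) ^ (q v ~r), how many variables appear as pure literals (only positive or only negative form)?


Check each variable for pure literal status:
p: pure positive
q: pure positive
r: mixed (not pure)
Pure literal count = 2

2


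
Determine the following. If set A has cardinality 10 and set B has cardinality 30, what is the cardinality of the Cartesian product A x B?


The Cartesian product A x B contains all ordered pairs (a, b).
|A x B| = |A| * |B| = 10 * 30 = 300

300


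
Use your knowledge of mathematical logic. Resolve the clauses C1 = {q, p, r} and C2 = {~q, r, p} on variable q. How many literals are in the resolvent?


Remove q from C1 and ~q from C2.
C1 remainder: {p, r}
C2 remainder: {r, p}
Union (resolvent): {p, r}
Resolvent has 2 literal(s).

2


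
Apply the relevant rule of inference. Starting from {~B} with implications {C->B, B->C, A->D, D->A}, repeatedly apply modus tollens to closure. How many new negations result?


Initial negated facts: {~B}
Apply modus tollens to closure:
  ~B and C->B  =>  ~C
Final negated: {~B, ~C}
New negations: {~C}
Count = 1

1


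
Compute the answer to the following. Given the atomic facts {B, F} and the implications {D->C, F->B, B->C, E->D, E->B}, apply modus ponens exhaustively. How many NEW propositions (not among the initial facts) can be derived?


Initial facts: {B, F}
Apply modus ponens to closure:
  B and B->C  =>  C
Final known: {B, C, F}
New propositions: {C}
Count = 1

1


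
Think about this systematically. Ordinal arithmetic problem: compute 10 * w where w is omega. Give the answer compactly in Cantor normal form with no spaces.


Compute 10 * w.
Ordinal * is associative and left-distributive over +, but NOT commutative; for finite n>1, n*w = w but w*n stays w*n.
For finite n>0, n * w = sup{n*k : k<w} = w. So 10 * w = w.
Result = w

w


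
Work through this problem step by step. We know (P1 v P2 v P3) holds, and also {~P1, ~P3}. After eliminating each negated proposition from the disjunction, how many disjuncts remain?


Original disjuncts (3): P1, P2, P3
Negated (eliminate): ~P1, ~P3
Remaining disjuncts: P2
Count = 3 - 2 = 1

1


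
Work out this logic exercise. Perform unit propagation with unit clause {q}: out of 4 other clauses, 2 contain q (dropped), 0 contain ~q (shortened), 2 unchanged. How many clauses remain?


Satisfied (removed): 2
Shortened (remain): 0
Unchanged (remain): 2
Remaining = 0 + 2 = 2

2


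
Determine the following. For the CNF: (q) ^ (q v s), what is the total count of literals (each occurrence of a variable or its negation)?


Counting literals in each clause:
Clause 1: 1 literal(s)
Clause 2: 2 literal(s)
Total = 3

3


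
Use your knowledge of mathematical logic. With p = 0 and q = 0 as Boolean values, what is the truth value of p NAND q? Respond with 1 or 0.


p = 0, q = 0
Operation: p NAND q
Evaluate: 0 NAND 0 = 1

1


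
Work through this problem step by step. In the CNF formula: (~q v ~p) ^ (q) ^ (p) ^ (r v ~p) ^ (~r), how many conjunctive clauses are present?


A CNF formula is a conjunction of clauses.
Clauses are separated by ^.
Counting the conjuncts: 5 clauses.

5


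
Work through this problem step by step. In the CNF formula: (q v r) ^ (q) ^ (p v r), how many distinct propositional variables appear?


Identify each variable that appears in the formula.
Variables found: p, q, r
Count = 3

3


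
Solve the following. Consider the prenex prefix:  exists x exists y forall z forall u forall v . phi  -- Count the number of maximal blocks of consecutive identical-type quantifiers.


Quantifier-type sequence: E E A A A  (A=forall, E=exists)
Group into maximal same-type runs:
  Ex2 | Ax3
Number of blocks = 2

2


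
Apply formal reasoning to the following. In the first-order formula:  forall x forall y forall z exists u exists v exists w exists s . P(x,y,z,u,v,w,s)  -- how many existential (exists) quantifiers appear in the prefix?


Quantifier prefix: forall x forall y forall z exists u exists v exists w exists s
Mark each quantifier type:
  U U U E E E E
Universal count = 3, Existential count = 4
Asked for existential (exists) quantifiers: 4

4


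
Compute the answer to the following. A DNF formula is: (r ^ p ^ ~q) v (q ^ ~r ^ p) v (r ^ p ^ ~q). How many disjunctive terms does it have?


A DNF formula is a disjunction of terms (conjunctions).
Terms are separated by v.
Counting the disjuncts: 3 terms.

3


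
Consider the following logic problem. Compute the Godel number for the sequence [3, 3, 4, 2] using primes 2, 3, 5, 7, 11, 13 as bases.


Encode each element as an exponent of the corresponding prime:
  2^3 = 8
  3^3 = 27
  5^4 = 625
  7^2 = 49
Product = 8 * 27 * 625 * 49 = 6615000

6615000


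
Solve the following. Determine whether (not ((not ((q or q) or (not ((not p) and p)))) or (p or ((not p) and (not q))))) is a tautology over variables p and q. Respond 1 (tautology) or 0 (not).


Check all 4 assignments:
p=0, q=0: 0
p=0, q=1: 1
p=1, q=0: 0
p=1, q=1: 0
Satisfying count = 1/4.
Tautology iff count = 4: no.

0


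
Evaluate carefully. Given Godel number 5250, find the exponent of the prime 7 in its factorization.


Factorize 5250 by dividing by 7 repeatedly.
Division steps: 7 divides 5250 exactly 1 time(s).
Exponent of 7 = 1

1


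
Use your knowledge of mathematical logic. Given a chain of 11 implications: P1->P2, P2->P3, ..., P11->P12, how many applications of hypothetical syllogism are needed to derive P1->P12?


With 11 implications in a chain connecting 12 propositions:
P1->P2, P2->P3, ..., P11->P12
Steps needed = (number of implications) - 1 = 11 - 1 = 10

10


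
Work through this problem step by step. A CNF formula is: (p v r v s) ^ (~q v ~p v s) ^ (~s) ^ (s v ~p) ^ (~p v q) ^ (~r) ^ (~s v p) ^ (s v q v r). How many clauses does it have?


A CNF formula is a conjunction of clauses.
Clauses are separated by ^.
Counting the conjuncts: 8 clauses.

8


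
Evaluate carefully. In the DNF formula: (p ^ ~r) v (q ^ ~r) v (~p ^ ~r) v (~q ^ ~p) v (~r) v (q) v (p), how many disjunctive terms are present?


A DNF formula is a disjunction of terms (conjunctions).
Terms are separated by v.
Counting the disjuncts: 7 terms.

7


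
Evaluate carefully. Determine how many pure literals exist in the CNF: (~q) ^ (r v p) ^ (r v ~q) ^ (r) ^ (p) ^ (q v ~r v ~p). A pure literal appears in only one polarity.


Check each variable for pure literal status:
p: mixed (not pure)
q: mixed (not pure)
r: mixed (not pure)
Pure literal count = 0

0


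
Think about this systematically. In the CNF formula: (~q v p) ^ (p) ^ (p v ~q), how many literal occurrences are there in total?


Counting literals in each clause:
Clause 1: 2 literal(s)
Clause 2: 1 literal(s)
Clause 3: 2 literal(s)
Total = 5

5


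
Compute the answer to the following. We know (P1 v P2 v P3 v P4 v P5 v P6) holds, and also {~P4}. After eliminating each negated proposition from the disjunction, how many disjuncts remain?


Original disjuncts (6): P1, P2, P3, P4, P5, P6
Negated (eliminate): ~P4
Remaining disjuncts: P1, P2, P3, P5, P6
Count = 6 - 1 = 5

5


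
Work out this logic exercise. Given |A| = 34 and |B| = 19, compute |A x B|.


The Cartesian product A x B contains all ordered pairs (a, b).
|A x B| = |A| * |B| = 34 * 19 = 646

646


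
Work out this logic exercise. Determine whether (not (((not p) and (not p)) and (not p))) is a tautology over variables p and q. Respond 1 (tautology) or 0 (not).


Check all 4 assignments:
p=0, q=0: 0
p=0, q=1: 0
p=1, q=0: 1
p=1, q=1: 1
Satisfying count = 2/4.
Tautology iff count = 4: no.

0


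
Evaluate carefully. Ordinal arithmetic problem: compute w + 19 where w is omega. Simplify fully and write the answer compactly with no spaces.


Compute w + 19.
Ordinal + is associative but NOT commutative; for finite n>0, n + w = w but w + n stays w+n.
w + 19 is already in normal form (a successor ordinal beyond w).
Result = w+19

w+19


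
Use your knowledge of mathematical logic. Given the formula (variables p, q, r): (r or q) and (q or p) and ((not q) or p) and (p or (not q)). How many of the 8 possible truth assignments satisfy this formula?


Evaluate all 8 assignments for p, q, r:
p=0, q=0, r=0: 0
p=0, q=0, r=1: 0
p=0, q=1, r=0: 0
p=0, q=1, r=1: 0
p=1, q=0, r=0: 0
p=1, q=0, r=1: 1
p=1, q=1, r=0: 1
p=1, q=1, r=1: 1
Satisfying count = 3

3


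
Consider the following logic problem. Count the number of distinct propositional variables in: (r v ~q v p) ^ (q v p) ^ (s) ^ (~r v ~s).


Identify each variable that appears in the formula.
Variables found: p, q, r, s
Count = 4

4


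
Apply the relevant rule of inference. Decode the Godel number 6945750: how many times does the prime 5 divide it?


Factorize 6945750 by dividing by 5 repeatedly.
Division steps: 5 divides 6945750 exactly 3 time(s).
Exponent of 5 = 3

3


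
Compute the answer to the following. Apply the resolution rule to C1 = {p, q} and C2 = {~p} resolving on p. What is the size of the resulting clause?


Remove p from C1 and ~p from C2.
C1 remainder: {q}
C2 remainder: {}
Union (resolvent): {q}
Resolvent has 1 literal(s).

1


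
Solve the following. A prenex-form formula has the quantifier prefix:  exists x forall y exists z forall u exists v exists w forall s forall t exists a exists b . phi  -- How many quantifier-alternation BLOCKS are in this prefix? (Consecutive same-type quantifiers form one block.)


Quantifier-type sequence: E A E A E E A A E E  (A=forall, E=exists)
Group into maximal same-type runs:
  Ex1 | Ax1 | Ex1 | Ax1 | Ex2 | Ax2 | Ex2
Number of blocks = 7

7


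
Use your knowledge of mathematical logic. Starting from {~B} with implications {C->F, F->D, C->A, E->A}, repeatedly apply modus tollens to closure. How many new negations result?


Initial negated facts: {~B}
Apply modus tollens to closure:
  (no implication fires)
Final negated: {~B}
New negations: {(none)}
Count = 0

0


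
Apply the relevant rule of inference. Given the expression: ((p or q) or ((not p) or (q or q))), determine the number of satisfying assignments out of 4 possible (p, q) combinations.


Check all 4 assignments:
p=0, q=0: 1
p=0, q=1: 1
p=1, q=0: 1
p=1, q=1: 1
Count of True = 4

4


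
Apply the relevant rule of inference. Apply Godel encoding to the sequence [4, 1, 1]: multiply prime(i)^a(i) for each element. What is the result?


Encode each element as an exponent of the corresponding prime:
  2^4 = 16
  3^1 = 3
  5^1 = 5
Product = 16 * 3 * 5 = 240

240


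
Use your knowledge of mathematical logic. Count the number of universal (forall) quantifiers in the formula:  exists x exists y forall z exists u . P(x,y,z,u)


Quantifier prefix: exists x exists y forall z exists u
Mark each quantifier type:
  E E U E
Universal count = 1, Existential count = 3
Asked for universal (forall) quantifiers: 1

1


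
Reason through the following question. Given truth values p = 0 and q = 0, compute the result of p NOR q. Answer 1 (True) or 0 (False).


p = 0, q = 0
Operation: p NOR q
Evaluate: 0 NOR 0 = 1

1


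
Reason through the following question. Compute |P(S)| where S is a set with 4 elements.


The power set of a set with n elements has 2^n elements.
|P(S)| = 2^4 = 16

16


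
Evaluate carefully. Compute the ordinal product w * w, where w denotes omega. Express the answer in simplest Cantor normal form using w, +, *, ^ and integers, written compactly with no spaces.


Compute w * w.
Ordinal * is associative and left-distributive over +, but NOT commutative; for finite n>1, n*w = w but w*n stays w*n.
w * w = w^2 by definition.
Result = w^2

w^2


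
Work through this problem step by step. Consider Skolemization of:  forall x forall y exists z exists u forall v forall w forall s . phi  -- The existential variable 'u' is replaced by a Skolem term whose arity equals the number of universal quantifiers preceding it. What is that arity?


Quantifier prefix: forall x forall y exists z exists u forall v forall w forall s
'u' is existentially quantified at position 4.
Universal variables preceding it: x, y
Skolem function arity = 2

2


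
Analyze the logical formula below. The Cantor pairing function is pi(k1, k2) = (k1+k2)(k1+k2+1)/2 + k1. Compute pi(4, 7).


k1 + k2 = 11
(k1+k2)(k1+k2+1)/2 = 11 * 12 / 2 = 66
pi = 66 + 4 = 70

70


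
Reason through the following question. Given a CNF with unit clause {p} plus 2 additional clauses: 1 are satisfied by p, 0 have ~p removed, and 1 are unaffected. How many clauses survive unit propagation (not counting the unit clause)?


Satisfied (removed): 1
Shortened (remain): 0
Unchanged (remain): 1
Remaining = 0 + 1 = 1

1


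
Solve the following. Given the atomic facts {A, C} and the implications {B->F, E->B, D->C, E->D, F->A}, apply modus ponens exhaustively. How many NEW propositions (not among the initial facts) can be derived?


Initial facts: {A, C}
Apply modus ponens to closure:
  (no implication fires)
Final known: {A, C}
New propositions: {(none)}
Count = 0

0


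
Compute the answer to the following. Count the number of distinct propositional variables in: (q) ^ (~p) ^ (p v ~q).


Identify each variable that appears in the formula.
Variables found: p, q
Count = 2

2


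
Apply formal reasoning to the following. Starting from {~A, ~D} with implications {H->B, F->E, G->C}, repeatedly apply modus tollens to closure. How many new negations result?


Initial negated facts: {~A, ~D}
Apply modus tollens to closure:
  (no implication fires)
Final negated: {~A, ~D}
New negations: {(none)}
Count = 0

0


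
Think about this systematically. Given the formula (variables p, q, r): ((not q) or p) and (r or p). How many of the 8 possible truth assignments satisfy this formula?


Evaluate all 8 assignments for p, q, r:
p=0, q=0, r=0: 0
p=0, q=0, r=1: 1
p=0, q=1, r=0: 0
p=0, q=1, r=1: 0
p=1, q=0, r=0: 1
p=1, q=0, r=1: 1
p=1, q=1, r=0: 1
p=1, q=1, r=1: 1
Satisfying count = 5

5


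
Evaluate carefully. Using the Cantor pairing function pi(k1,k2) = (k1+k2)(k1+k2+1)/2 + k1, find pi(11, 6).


k1 + k2 = 17
(k1+k2)(k1+k2+1)/2 = 17 * 18 / 2 = 153
pi = 153 + 11 = 164

164


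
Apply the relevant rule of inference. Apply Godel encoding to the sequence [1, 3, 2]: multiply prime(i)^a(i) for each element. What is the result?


Encode each element as an exponent of the corresponding prime:
  2^1 = 2
  3^3 = 27
  5^2 = 25
Product = 2 * 27 * 25 = 1350

1350


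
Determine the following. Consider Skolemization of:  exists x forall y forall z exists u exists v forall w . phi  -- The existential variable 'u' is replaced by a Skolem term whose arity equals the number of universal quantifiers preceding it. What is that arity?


Quantifier prefix: exists x forall y forall z exists u exists v forall w
'u' is existentially quantified at position 4.
Universal variables preceding it: y, z
Skolem function arity = 2

2


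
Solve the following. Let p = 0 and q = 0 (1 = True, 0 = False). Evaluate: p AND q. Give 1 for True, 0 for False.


p = 0, q = 0
Operation: p AND q
Evaluate: 0 AND 0 = 0

0


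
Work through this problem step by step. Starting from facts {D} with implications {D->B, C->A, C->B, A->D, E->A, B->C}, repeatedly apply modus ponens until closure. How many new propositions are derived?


Initial facts: {D}
Apply modus ponens to closure:
  D and D->B  =>  B
  B and B->C  =>  C
  C and C->A  =>  A
Final known: {A, B, C, D}
New propositions: {A, B, C}
Count = 3

3


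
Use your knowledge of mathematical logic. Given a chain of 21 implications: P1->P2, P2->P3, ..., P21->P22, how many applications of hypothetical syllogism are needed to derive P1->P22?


With 21 implications in a chain connecting 22 propositions:
P1->P2, P2->P3, ..., P21->P22
Steps needed = (number of implications) - 1 = 21 - 1 = 20

20


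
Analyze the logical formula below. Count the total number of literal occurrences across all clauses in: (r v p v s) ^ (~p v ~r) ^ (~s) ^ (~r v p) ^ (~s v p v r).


Counting literals in each clause:
Clause 1: 3 literal(s)
Clause 2: 2 literal(s)
Clause 3: 1 literal(s)
Clause 4: 2 literal(s)
Clause 5: 3 literal(s)
Total = 11

11


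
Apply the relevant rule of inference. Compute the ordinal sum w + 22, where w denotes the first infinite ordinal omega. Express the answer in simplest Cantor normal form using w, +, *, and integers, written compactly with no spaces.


Compute w + 22.
Ordinal + is associative but NOT commutative; for finite n>0, n + w = w but w + n stays w+n.
w + 22 is already in normal form (a successor ordinal beyond w).
Result = w+22

w+22


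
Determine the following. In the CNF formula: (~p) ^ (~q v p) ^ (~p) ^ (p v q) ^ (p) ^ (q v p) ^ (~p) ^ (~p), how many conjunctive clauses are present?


A CNF formula is a conjunction of clauses.
Clauses are separated by ^.
Counting the conjuncts: 8 clauses.

8


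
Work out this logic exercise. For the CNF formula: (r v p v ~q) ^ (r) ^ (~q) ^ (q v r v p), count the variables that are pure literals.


Check each variable for pure literal status:
p: pure positive
q: mixed (not pure)
r: pure positive
Pure literal count = 2

2


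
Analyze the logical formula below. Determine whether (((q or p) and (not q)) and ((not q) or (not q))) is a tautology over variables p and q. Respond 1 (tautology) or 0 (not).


Check all 4 assignments:
p=0, q=0: 0
p=0, q=1: 0
p=1, q=0: 1
p=1, q=1: 0
Satisfying count = 1/4.
Tautology iff count = 4: no.

0


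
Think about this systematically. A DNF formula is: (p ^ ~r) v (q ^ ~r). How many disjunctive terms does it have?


A DNF formula is a disjunction of terms (conjunctions).
Terms are separated by v.
Counting the disjuncts: 2 terms.

2


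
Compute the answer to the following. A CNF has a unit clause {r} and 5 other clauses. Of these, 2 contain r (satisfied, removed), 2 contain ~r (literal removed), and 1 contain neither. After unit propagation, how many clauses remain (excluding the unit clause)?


Satisfied (removed): 2
Shortened (remain): 2
Unchanged (remain): 1
Remaining = 2 + 1 = 3

3


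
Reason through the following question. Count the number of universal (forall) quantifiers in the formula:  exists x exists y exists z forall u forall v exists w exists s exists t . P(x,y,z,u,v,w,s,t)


Quantifier prefix: exists x exists y exists z forall u forall v exists w exists s exists t
Mark each quantifier type:
  E E E U U E E E
Universal count = 2, Existential count = 6
Asked for universal (forall) quantifiers: 2

2


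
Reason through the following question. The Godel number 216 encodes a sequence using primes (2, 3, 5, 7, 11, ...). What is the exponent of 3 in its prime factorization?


Factorize 216 by dividing by 3 repeatedly.
Division steps: 3 divides 216 exactly 3 time(s).
Exponent of 3 = 3

3


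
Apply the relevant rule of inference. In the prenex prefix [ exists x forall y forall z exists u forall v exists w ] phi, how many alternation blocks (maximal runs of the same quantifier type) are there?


Quantifier-type sequence: E A A E A E  (A=forall, E=exists)
Group into maximal same-type runs:
  Ex1 | Ax2 | Ex1 | Ax1 | Ex1
Number of blocks = 5

5


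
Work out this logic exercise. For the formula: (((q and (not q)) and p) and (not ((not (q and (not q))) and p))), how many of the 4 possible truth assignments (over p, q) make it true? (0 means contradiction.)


Check all 4 assignments:
p=0, q=0: 0
p=0, q=1: 0
p=1, q=0: 0
p=1, q=1: 0
Count of True = 0

0


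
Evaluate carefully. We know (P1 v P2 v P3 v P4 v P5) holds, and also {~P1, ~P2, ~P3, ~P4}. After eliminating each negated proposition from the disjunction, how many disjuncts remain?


Original disjuncts (5): P1, P2, P3, P4, P5
Negated (eliminate): ~P1, ~P2, ~P3, ~P4
Remaining disjuncts: P5
Count = 5 - 4 = 1

1


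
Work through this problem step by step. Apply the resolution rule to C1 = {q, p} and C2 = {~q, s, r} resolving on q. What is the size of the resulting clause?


Remove q from C1 and ~q from C2.
C1 remainder: {p}
C2 remainder: {s, r}
Union (resolvent): {p, r, s}
Resolvent has 3 literal(s).

3


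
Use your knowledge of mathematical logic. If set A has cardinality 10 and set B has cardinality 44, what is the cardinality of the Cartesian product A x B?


The Cartesian product A x B contains all ordered pairs (a, b).
|A x B| = |A| * |B| = 10 * 44 = 440

440


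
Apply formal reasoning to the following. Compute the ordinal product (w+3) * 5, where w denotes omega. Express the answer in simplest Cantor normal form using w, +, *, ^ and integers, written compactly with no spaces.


Compute (w+3) * 5.
Ordinal * is associative and left-distributive over +, but NOT commutative; for finite n>1, n*w = w but w*n stays w*n.
(w+3) * 5 = (w+3) repeated 5 times. Each intermediate +3 is absorbed by the following w; only the last survives: w*5+3.
Result = w*5+3

w*5+3


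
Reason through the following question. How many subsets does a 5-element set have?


The power set of a set with n elements has 2^n elements.
|P(S)| = 2^5 = 32

32


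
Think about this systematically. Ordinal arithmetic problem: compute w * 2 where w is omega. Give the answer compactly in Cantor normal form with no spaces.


Compute w * 2.
Ordinal * is associative and left-distributive over +, but NOT commutative; for finite n>1, n*w = w but w*n stays w*n.
w * 2 means 2 copies of w concatenated: w*2.
Result = w*2

w*2


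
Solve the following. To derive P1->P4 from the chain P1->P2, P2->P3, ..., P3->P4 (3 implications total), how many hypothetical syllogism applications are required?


With 3 implications in a chain connecting 4 propositions:
P1->P2, P2->P3, ..., P3->P4
Steps needed = (number of implications) - 1 = 3 - 1 = 2

2


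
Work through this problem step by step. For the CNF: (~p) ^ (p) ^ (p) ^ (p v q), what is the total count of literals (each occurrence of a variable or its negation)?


Counting literals in each clause:
Clause 1: 1 literal(s)
Clause 2: 1 literal(s)
Clause 3: 1 literal(s)
Clause 4: 2 literal(s)
Total = 5

5


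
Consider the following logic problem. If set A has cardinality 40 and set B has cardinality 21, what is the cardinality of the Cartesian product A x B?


The Cartesian product A x B contains all ordered pairs (a, b).
|A x B| = |A| * |B| = 40 * 21 = 840

840


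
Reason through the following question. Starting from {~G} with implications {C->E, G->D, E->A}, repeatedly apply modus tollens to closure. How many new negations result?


Initial negated facts: {~G}
Apply modus tollens to closure:
  (no implication fires)
Final negated: {~G}
New negations: {(none)}
Count = 0

0


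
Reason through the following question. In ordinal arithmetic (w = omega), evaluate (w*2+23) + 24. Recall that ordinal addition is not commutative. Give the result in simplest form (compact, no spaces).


Compute (w*2+23) + 24.
Ordinal + is associative but NOT commutative; for finite n>0, n + w = w but w + n stays w+n.
By associativity: (w*2+23) + 24 = w*2 + (23+24) = w*2+47.
Result = w*2+47

w*2+47


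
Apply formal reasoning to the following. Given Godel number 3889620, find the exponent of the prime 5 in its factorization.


Factorize 3889620 by dividing by 5 repeatedly.
Division steps: 5 divides 3889620 exactly 1 time(s).
Exponent of 5 = 1

1


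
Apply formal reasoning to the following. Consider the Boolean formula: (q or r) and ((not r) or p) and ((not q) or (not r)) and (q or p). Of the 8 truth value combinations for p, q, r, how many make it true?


Evaluate all 8 assignments for p, q, r:
p=0, q=0, r=0: 0
p=0, q=0, r=1: 0
p=0, q=1, r=0: 1
p=0, q=1, r=1: 0
p=1, q=0, r=0: 0
p=1, q=0, r=1: 1
p=1, q=1, r=0: 1
p=1, q=1, r=1: 0
Satisfying count = 3

3


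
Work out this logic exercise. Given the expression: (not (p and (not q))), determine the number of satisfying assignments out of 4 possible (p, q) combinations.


Check all 4 assignments:
p=0, q=0: 1
p=0, q=1: 1
p=1, q=0: 0
p=1, q=1: 1
Count of True = 3

3


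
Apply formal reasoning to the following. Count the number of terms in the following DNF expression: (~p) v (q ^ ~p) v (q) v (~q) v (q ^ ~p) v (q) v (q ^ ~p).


A DNF formula is a disjunction of terms (conjunctions).
Terms are separated by v.
Counting the disjuncts: 7 terms.

7


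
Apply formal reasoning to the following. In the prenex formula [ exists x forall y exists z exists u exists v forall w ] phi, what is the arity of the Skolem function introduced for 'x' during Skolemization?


Quantifier prefix: exists x forall y exists z exists u exists v forall w
'x' is existentially quantified at position 1.
No universal quantifiers precede it.
Skolem function arity = 0 (a Skolem constant)

0
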